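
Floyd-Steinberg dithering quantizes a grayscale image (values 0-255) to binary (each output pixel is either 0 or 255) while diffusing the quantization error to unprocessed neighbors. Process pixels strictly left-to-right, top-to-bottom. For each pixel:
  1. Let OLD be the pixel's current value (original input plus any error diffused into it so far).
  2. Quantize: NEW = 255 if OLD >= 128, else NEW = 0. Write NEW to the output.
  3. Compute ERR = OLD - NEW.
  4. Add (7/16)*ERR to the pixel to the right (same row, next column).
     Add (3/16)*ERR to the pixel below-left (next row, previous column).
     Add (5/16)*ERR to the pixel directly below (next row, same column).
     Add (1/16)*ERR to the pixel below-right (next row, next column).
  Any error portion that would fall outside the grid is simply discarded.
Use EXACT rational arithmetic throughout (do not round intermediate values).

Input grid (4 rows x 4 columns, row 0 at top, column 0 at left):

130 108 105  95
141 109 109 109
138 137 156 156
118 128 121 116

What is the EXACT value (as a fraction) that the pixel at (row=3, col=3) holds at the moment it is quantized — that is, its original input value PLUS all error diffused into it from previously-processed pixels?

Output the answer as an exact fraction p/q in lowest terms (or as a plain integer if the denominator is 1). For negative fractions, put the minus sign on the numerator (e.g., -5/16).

(0,0): OLD=130 → NEW=255, ERR=-125
(0,1): OLD=853/16 → NEW=0, ERR=853/16
(0,2): OLD=32851/256 → NEW=255, ERR=-32429/256
(0,3): OLD=162117/4096 → NEW=0, ERR=162117/4096
(1,0): OLD=28655/256 → NEW=0, ERR=28655/256
(1,1): OLD=293001/2048 → NEW=255, ERR=-229239/2048
(1,2): OLD=2044477/65536 → NEW=0, ERR=2044477/65536
(1,3): OLD=133273659/1048576 → NEW=0, ERR=133273659/1048576
(2,0): OLD=4980467/32768 → NEW=255, ERR=-3375373/32768
(2,1): OLD=73190561/1048576 → NEW=0, ERR=73190561/1048576
(2,2): OLD=446948549/2097152 → NEW=255, ERR=-87825211/2097152
(2,3): OLD=6017874769/33554432 → NEW=255, ERR=-2538505391/33554432
(3,0): OLD=1659223491/16777216 → NEW=0, ERR=1659223491/16777216
(3,1): OLD=47993551645/268435456 → NEW=255, ERR=-20457489635/268435456
(3,2): OLD=278093134563/4294967296 → NEW=0, ERR=278093134563/4294967296
(3,3): OLD=8113601760949/68719476736 → NEW=0, ERR=8113601760949/68719476736
Target (3,3): original=116, with diffused error = 8113601760949/68719476736

Answer: 8113601760949/68719476736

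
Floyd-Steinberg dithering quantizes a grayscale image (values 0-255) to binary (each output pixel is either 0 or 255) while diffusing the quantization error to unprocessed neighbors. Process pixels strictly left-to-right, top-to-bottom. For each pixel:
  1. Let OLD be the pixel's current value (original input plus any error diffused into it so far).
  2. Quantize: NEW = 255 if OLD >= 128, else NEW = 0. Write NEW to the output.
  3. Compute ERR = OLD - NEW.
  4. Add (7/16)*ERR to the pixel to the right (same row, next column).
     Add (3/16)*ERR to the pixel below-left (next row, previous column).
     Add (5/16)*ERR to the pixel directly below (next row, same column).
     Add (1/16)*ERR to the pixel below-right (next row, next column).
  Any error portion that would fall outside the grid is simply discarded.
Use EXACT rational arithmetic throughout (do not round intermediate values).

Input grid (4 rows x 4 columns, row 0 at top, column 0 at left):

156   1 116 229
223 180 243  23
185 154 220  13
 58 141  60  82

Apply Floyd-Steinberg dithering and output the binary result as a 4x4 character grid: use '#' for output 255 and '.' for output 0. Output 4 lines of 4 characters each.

Answer: #..#
###.
#.#.
.#..

Derivation:
(0,0): OLD=156 → NEW=255, ERR=-99
(0,1): OLD=-677/16 → NEW=0, ERR=-677/16
(0,2): OLD=24957/256 → NEW=0, ERR=24957/256
(0,3): OLD=1112683/4096 → NEW=255, ERR=68203/4096
(1,0): OLD=47137/256 → NEW=255, ERR=-18143/256
(1,1): OLD=302823/2048 → NEW=255, ERR=-219417/2048
(1,2): OLD=14881267/65536 → NEW=255, ERR=-1830413/65536
(1,3): OLD=23149589/1048576 → NEW=0, ERR=23149589/1048576
(2,0): OLD=4678109/32768 → NEW=255, ERR=-3677731/32768
(2,1): OLD=64749903/1048576 → NEW=0, ERR=64749903/1048576
(2,2): OLD=494363883/2097152 → NEW=255, ERR=-40409877/2097152
(2,3): OLD=326261151/33554432 → NEW=0, ERR=326261151/33554432
(3,0): OLD=578891277/16777216 → NEW=0, ERR=578891277/16777216
(3,1): OLD=44228795155/268435456 → NEW=255, ERR=-24222246125/268435456
(3,2): OLD=86686236397/4294967296 → NEW=0, ERR=86686236397/4294967296
(3,3): OLD=6367848455675/68719476736 → NEW=0, ERR=6367848455675/68719476736
Row 0: #..#
Row 1: ###.
Row 2: #.#.
Row 3: .#..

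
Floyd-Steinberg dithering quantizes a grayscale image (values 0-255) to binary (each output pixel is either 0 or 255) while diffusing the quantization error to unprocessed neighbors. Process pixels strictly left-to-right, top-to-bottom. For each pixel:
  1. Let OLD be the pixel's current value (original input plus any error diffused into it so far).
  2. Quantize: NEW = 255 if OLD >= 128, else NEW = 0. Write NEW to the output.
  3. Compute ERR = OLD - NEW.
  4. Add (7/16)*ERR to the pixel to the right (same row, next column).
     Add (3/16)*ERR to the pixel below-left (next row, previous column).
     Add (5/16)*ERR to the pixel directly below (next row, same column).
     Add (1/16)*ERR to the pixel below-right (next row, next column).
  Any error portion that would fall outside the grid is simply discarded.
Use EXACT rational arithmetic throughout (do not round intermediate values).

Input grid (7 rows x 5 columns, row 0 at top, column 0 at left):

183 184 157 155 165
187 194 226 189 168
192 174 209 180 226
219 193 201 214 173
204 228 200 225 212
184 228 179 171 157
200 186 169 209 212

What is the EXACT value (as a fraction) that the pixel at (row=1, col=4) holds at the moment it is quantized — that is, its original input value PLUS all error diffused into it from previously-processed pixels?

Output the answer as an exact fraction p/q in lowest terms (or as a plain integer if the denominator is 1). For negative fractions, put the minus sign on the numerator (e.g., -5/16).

(0,0): OLD=183 → NEW=255, ERR=-72
(0,1): OLD=305/2 → NEW=255, ERR=-205/2
(0,2): OLD=3589/32 → NEW=0, ERR=3589/32
(0,3): OLD=104483/512 → NEW=255, ERR=-26077/512
(0,4): OLD=1169141/8192 → NEW=255, ERR=-919819/8192
(1,0): OLD=4649/32 → NEW=255, ERR=-3511/32
(1,1): OLD=33407/256 → NEW=255, ERR=-31873/256
(1,2): OLD=1561579/8192 → NEW=255, ERR=-527381/8192
(1,3): OLD=4288527/32768 → NEW=255, ERR=-4067313/32768
(1,4): OLD=39543885/524288 → NEW=0, ERR=39543885/524288
Target (1,4): original=168, with diffused error = 39543885/524288

Answer: 39543885/524288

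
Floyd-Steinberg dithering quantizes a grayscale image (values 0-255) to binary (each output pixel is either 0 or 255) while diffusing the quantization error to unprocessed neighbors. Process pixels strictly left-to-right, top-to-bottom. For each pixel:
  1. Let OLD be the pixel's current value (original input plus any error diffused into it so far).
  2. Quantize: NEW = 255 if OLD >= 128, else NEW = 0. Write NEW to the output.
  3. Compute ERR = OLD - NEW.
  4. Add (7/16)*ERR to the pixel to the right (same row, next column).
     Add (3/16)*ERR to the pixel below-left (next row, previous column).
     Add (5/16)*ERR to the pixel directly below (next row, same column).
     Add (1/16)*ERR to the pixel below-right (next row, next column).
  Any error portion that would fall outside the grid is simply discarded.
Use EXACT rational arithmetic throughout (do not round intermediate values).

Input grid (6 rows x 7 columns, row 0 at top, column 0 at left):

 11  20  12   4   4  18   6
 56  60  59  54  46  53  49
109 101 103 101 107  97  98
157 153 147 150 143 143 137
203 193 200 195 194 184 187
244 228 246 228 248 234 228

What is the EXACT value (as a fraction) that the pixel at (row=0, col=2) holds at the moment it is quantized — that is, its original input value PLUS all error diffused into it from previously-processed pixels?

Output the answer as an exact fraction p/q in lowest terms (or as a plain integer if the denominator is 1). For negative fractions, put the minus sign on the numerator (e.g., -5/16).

(0,0): OLD=11 → NEW=0, ERR=11
(0,1): OLD=397/16 → NEW=0, ERR=397/16
(0,2): OLD=5851/256 → NEW=0, ERR=5851/256
Target (0,2): original=12, with diffused error = 5851/256

Answer: 5851/256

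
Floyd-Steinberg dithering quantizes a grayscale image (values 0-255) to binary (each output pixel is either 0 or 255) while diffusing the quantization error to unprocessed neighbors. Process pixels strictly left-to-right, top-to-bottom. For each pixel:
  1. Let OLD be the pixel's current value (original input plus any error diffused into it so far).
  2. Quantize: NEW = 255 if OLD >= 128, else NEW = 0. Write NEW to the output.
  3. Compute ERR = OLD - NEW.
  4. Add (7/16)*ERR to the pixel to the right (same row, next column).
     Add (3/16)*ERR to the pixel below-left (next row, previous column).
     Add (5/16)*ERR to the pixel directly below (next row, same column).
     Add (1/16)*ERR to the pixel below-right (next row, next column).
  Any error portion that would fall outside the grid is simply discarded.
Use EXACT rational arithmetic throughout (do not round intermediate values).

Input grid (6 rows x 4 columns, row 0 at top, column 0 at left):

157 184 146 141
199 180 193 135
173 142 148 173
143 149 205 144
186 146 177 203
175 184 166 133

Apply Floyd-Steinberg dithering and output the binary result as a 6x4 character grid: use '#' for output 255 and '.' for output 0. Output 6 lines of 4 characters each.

Answer: ##.#
#.#.
#.##
#.#.
####
.#.#

Derivation:
(0,0): OLD=157 → NEW=255, ERR=-98
(0,1): OLD=1129/8 → NEW=255, ERR=-911/8
(0,2): OLD=12311/128 → NEW=0, ERR=12311/128
(0,3): OLD=374945/2048 → NEW=255, ERR=-147295/2048
(1,0): OLD=18819/128 → NEW=255, ERR=-13821/128
(1,1): OLD=111701/1024 → NEW=0, ERR=111701/1024
(1,2): OLD=8197817/32768 → NEW=255, ERR=-158023/32768
(1,3): OLD=61040735/524288 → NEW=0, ERR=61040735/524288
(2,0): OLD=2616695/16384 → NEW=255, ERR=-1561225/16384
(2,1): OLD=66451661/524288 → NEW=0, ERR=66451661/524288
(2,2): OLD=241793361/1048576 → NEW=255, ERR=-25593519/1048576
(2,3): OLD=3328654349/16777216 → NEW=255, ERR=-949535731/16777216
(3,0): OLD=1149129927/8388608 → NEW=255, ERR=-989965113/8388608
(3,1): OLD=16971226905/134217728 → NEW=0, ERR=16971226905/134217728
(3,2): OLD=536875651687/2147483648 → NEW=255, ERR=-10732678553/2147483648
(3,3): OLD=4212555180369/34359738368 → NEW=0, ERR=4212555180369/34359738368
(4,0): OLD=371148430203/2147483648 → NEW=255, ERR=-176459900037/2147483648
(4,1): OLD=2426685774641/17179869184 → NEW=255, ERR=-1954180867279/17179869184
(4,2): OLD=86071932260817/549755813888 → NEW=255, ERR=-54115800280623/549755813888
(4,3): OLD=1741053130263815/8796093022208 → NEW=255, ERR=-501950590399225/8796093022208
(5,0): OLD=35182695111883/274877906944 → NEW=0, ERR=35182695111883/274877906944
(5,1): OLD=1590848773636653/8796093022208 → NEW=255, ERR=-652154947026387/8796093022208
(5,2): OLD=373802563753293/4398046511104 → NEW=0, ERR=373802563753293/4398046511104
(5,3): OLD=20575716087318633/140737488355328 → NEW=255, ERR=-15312343443290007/140737488355328
Row 0: ##.#
Row 1: #.#.
Row 2: #.##
Row 3: #.#.
Row 4: ####
Row 5: .#.#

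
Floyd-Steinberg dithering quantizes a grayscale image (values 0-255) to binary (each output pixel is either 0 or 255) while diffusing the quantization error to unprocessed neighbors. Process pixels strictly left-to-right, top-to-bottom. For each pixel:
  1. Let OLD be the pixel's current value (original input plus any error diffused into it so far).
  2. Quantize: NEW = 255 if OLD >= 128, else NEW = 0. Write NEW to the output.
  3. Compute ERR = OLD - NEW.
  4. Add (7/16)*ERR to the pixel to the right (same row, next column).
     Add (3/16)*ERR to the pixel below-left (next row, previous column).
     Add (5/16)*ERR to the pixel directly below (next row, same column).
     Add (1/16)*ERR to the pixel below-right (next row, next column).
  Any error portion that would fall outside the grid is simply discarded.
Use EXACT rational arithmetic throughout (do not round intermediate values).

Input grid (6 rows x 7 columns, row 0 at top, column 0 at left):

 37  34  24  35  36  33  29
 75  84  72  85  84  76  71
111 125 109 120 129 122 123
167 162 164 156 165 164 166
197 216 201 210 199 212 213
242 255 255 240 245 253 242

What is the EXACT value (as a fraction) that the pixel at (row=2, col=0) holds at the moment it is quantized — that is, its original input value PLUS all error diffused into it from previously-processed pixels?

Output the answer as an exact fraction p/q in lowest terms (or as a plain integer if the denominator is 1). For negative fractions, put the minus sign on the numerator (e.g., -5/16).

Answer: 3990869/32768

Derivation:
(0,0): OLD=37 → NEW=0, ERR=37
(0,1): OLD=803/16 → NEW=0, ERR=803/16
(0,2): OLD=11765/256 → NEW=0, ERR=11765/256
(0,3): OLD=225715/4096 → NEW=0, ERR=225715/4096
(0,4): OLD=3939301/65536 → NEW=0, ERR=3939301/65536
(0,5): OLD=62178115/1048576 → NEW=0, ERR=62178115/1048576
(0,6): OLD=921786069/16777216 → NEW=0, ERR=921786069/16777216
(1,0): OLD=24569/256 → NEW=0, ERR=24569/256
(1,1): OLD=312527/2048 → NEW=255, ERR=-209713/2048
(1,2): OLD=3606523/65536 → NEW=0, ERR=3606523/65536
(1,3): OLD=36815391/262144 → NEW=255, ERR=-30031329/262144
(1,4): OLD=1127870397/16777216 → NEW=0, ERR=1127870397/16777216
(1,5): OLD=18522127949/134217728 → NEW=255, ERR=-15703392691/134217728
(1,6): OLD=87377831651/2147483648 → NEW=0, ERR=87377831651/2147483648
(2,0): OLD=3990869/32768 → NEW=0, ERR=3990869/32768
Target (2,0): original=111, with diffused error = 3990869/32768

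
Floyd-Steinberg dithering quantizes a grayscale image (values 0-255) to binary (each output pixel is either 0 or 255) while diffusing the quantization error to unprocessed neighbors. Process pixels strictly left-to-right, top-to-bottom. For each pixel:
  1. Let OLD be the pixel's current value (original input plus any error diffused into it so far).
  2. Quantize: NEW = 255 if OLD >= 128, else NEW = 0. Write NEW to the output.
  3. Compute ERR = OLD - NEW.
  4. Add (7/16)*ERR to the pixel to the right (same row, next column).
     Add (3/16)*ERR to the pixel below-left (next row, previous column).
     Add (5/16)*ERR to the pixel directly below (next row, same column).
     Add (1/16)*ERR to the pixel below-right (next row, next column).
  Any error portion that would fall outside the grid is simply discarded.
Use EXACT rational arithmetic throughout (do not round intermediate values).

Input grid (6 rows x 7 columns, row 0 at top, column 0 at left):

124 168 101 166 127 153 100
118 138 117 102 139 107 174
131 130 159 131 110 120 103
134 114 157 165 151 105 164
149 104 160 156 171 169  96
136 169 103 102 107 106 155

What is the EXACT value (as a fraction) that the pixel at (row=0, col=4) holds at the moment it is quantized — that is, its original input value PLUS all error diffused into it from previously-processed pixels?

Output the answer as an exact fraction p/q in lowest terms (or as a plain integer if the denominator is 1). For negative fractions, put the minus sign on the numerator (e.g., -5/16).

(0,0): OLD=124 → NEW=0, ERR=124
(0,1): OLD=889/4 → NEW=255, ERR=-131/4
(0,2): OLD=5547/64 → NEW=0, ERR=5547/64
(0,3): OLD=208813/1024 → NEW=255, ERR=-52307/1024
(0,4): OLD=1714619/16384 → NEW=0, ERR=1714619/16384
Target (0,4): original=127, with diffused error = 1714619/16384

Answer: 1714619/16384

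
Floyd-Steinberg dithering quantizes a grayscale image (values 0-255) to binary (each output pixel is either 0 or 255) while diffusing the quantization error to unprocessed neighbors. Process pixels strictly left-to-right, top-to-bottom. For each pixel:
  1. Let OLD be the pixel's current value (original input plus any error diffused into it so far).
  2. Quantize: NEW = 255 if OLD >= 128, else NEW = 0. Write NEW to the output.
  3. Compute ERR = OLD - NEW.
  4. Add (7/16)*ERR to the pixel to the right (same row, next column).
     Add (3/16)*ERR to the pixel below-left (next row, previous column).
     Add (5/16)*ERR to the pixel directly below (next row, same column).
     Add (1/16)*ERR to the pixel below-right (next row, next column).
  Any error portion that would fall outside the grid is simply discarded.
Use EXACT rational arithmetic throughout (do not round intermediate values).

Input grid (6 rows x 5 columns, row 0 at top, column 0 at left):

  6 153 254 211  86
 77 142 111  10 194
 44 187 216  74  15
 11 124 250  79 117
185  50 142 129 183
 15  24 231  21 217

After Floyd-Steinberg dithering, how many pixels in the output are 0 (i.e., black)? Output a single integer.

(0,0): OLD=6 → NEW=0, ERR=6
(0,1): OLD=1245/8 → NEW=255, ERR=-795/8
(0,2): OLD=26947/128 → NEW=255, ERR=-5693/128
(0,3): OLD=392277/2048 → NEW=255, ERR=-129963/2048
(0,4): OLD=1908307/32768 → NEW=0, ERR=1908307/32768
(1,0): OLD=7711/128 → NEW=0, ERR=7711/128
(1,1): OLD=132441/1024 → NEW=255, ERR=-128679/1024
(1,2): OLD=786893/32768 → NEW=0, ERR=786893/32768
(1,3): OLD=1155401/131072 → NEW=0, ERR=1155401/131072
(1,4): OLD=444783803/2097152 → NEW=255, ERR=-89989957/2097152
(2,0): OLD=643299/16384 → NEW=0, ERR=643299/16384
(2,1): OLD=90794097/524288 → NEW=255, ERR=-42899343/524288
(2,2): OLD=1522576531/8388608 → NEW=255, ERR=-616518509/8388608
(2,3): OLD=5107775753/134217728 → NEW=0, ERR=5107775753/134217728
(2,4): OLD=40353029375/2147483648 → NEW=0, ERR=40353029375/2147483648
(3,0): OLD=66504499/8388608 → NEW=0, ERR=66504499/8388608
(3,1): OLD=6078197943/67108864 → NEW=0, ERR=6078197943/67108864
(3,2): OLD=576985297933/2147483648 → NEW=255, ERR=29376967693/2147483648
(3,3): OLD=411488814373/4294967296 → NEW=0, ERR=411488814373/4294967296
(3,4): OLD=11487579596569/68719476736 → NEW=255, ERR=-6035886971111/68719476736
(4,0): OLD=219537011229/1073741824 → NEW=255, ERR=-54267153891/1073741824
(4,1): OLD=2035914489629/34359738368 → NEW=0, ERR=2035914489629/34359738368
(4,2): OLD=107654653306707/549755813888 → NEW=255, ERR=-32533079234733/549755813888
(4,3): OLD=1032976502843165/8796093022208 → NEW=0, ERR=1032976502843165/8796093022208
(4,4): OLD=29965557319252043/140737488355328 → NEW=255, ERR=-5922502211356597/140737488355328
(5,0): OLD=5671336054647/549755813888 → NEW=0, ERR=5671336054647/549755813888
(5,1): OLD=144147361794725/4398046511104 → NEW=0, ERR=144147361794725/4398046511104
(5,2): OLD=35545900154302797/140737488355328 → NEW=255, ERR=-342159376305843/140737488355328
(5,3): OLD=25358706440635267/562949953421312 → NEW=0, ERR=25358706440635267/562949953421312
(5,4): OLD=2079733635318072753/9007199254740992 → NEW=255, ERR=-217102174640880207/9007199254740992
Output grid:
  Row 0: .###.  (2 black, running=2)
  Row 1: .#..#  (3 black, running=5)
  Row 2: .##..  (3 black, running=8)
  Row 3: ..#.#  (3 black, running=11)
  Row 4: #.#.#  (2 black, running=13)
  Row 5: ..#.#  (3 black, running=16)

Answer: 16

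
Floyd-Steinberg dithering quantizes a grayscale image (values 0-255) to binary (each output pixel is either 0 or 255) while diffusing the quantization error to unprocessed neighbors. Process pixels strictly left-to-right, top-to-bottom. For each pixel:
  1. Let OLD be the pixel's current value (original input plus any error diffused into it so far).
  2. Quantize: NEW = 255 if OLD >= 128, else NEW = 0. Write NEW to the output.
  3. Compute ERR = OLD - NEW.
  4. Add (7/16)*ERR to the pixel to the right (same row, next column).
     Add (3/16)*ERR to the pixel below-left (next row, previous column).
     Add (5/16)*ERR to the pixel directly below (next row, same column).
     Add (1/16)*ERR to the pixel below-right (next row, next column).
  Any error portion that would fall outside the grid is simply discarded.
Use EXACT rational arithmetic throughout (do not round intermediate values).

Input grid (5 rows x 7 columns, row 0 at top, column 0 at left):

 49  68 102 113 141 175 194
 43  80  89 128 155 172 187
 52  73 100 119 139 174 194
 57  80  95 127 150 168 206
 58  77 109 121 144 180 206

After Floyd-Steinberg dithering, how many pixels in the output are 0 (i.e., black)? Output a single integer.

Answer: 18

Derivation:
(0,0): OLD=49 → NEW=0, ERR=49
(0,1): OLD=1431/16 → NEW=0, ERR=1431/16
(0,2): OLD=36129/256 → NEW=255, ERR=-29151/256
(0,3): OLD=258791/4096 → NEW=0, ERR=258791/4096
(0,4): OLD=11052113/65536 → NEW=255, ERR=-5659567/65536
(0,5): OLD=143883831/1048576 → NEW=255, ERR=-123503049/1048576
(0,6): OLD=2390258561/16777216 → NEW=255, ERR=-1887931519/16777216
(1,0): OLD=19221/256 → NEW=0, ERR=19221/256
(1,1): OLD=250899/2048 → NEW=0, ERR=250899/2048
(1,2): OLD=8155919/65536 → NEW=0, ERR=8155919/65536
(1,3): OLD=46892771/262144 → NEW=255, ERR=-19953949/262144
(1,4): OLD=1284733897/16777216 → NEW=0, ERR=1284733897/16777216
(1,5): OLD=19085574041/134217728 → NEW=255, ERR=-15139946599/134217728
(1,6): OLD=204274164951/2147483648 → NEW=0, ERR=204274164951/2147483648
(2,0): OLD=3225473/32768 → NEW=0, ERR=3225473/32768
(2,1): OLD=191234843/1048576 → NEW=255, ERR=-76152037/1048576
(2,2): OLD=1686143761/16777216 → NEW=0, ERR=1686143761/16777216
(2,3): OLD=21651839433/134217728 → NEW=255, ERR=-12573681207/134217728
(2,4): OLD=103118776409/1073741824 → NEW=0, ERR=103118776409/1073741824
(2,5): OLD=6988330051507/34359738368 → NEW=255, ERR=-1773403232333/34359738368
(2,6): OLD=106704912134677/549755813888 → NEW=255, ERR=-33482820406763/549755813888
(3,0): OLD=1243920881/16777216 → NEW=0, ERR=1243920881/16777216
(3,1): OLD=15399996573/134217728 → NEW=0, ERR=15399996573/134217728
(3,2): OLD=165894084327/1073741824 → NEW=255, ERR=-107910080793/1073741824
(3,3): OLD=335198775617/4294967296 → NEW=0, ERR=335198775617/4294967296
(3,4): OLD=109194435657201/549755813888 → NEW=255, ERR=-30993296884239/549755813888
(3,5): OLD=535633321627875/4398046511104 → NEW=0, ERR=535633321627875/4398046511104
(3,6): OLD=16679086121984765/70368744177664 → NEW=255, ERR=-1264943643319555/70368744177664
(4,0): OLD=220510876543/2147483648 → NEW=0, ERR=220510876543/2147483648
(4,1): OLD=4933037103987/34359738368 → NEW=255, ERR=-3828696179853/34359738368
(4,2): OLD=27844067265437/549755813888 → NEW=0, ERR=27844067265437/549755813888
(4,3): OLD=662766545460687/4398046511104 → NEW=255, ERR=-458735314870833/4398046511104
(4,4): OLD=3816181796616829/35184372088832 → NEW=0, ERR=3816181796616829/35184372088832
(4,5): OLD=291177221183396669/1125899906842624 → NEW=255, ERR=4072744938527549/1125899906842624
(4,6): OLD=3775401946394153147/18014398509481984 → NEW=255, ERR=-818269673523752773/18014398509481984
Output grid:
  Row 0: ..#.###  (3 black, running=3)
  Row 1: ...#.#.  (5 black, running=8)
  Row 2: .#.#.##  (3 black, running=11)
  Row 3: ..#.#.#  (4 black, running=15)
  Row 4: .#.#.##  (3 black, running=18)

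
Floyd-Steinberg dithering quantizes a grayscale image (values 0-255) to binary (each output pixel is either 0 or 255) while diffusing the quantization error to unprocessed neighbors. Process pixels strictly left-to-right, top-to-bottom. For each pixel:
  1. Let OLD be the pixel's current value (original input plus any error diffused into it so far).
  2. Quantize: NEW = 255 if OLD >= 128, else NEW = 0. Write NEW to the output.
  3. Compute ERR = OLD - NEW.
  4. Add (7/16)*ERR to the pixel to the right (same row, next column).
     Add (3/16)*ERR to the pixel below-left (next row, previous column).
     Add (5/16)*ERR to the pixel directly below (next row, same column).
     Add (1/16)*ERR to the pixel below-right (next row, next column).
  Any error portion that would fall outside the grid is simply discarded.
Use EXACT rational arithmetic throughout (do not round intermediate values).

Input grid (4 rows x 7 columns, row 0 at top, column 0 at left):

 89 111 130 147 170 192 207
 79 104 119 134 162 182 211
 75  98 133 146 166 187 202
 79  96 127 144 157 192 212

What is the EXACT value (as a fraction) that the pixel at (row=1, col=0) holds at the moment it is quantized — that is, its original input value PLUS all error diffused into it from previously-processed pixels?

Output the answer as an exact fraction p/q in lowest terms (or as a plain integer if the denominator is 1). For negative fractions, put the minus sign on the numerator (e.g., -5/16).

Answer: 22301/256

Derivation:
(0,0): OLD=89 → NEW=0, ERR=89
(0,1): OLD=2399/16 → NEW=255, ERR=-1681/16
(0,2): OLD=21513/256 → NEW=0, ERR=21513/256
(0,3): OLD=752703/4096 → NEW=255, ERR=-291777/4096
(0,4): OLD=9098681/65536 → NEW=255, ERR=-7612999/65536
(0,5): OLD=148035599/1048576 → NEW=255, ERR=-119351281/1048576
(0,6): OLD=2637424745/16777216 → NEW=255, ERR=-1640765335/16777216
(1,0): OLD=22301/256 → NEW=0, ERR=22301/256
Target (1,0): original=79, with diffused error = 22301/256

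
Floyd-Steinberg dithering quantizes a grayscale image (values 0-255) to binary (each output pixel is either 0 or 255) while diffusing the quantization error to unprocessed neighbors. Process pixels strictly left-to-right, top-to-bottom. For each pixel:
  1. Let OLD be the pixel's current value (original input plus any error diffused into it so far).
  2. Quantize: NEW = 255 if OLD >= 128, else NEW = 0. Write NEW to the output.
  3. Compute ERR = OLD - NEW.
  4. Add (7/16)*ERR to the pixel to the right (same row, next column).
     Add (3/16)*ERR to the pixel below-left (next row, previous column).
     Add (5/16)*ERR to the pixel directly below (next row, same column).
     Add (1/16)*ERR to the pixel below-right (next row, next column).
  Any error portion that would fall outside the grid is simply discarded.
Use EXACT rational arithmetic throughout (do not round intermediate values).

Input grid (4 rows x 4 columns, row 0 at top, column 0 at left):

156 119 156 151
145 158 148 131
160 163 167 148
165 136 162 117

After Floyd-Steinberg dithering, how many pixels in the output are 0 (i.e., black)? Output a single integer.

(0,0): OLD=156 → NEW=255, ERR=-99
(0,1): OLD=1211/16 → NEW=0, ERR=1211/16
(0,2): OLD=48413/256 → NEW=255, ERR=-16867/256
(0,3): OLD=500427/4096 → NEW=0, ERR=500427/4096
(1,0): OLD=32833/256 → NEW=255, ERR=-32447/256
(1,1): OLD=220487/2048 → NEW=0, ERR=220487/2048
(1,2): OLD=13248083/65536 → NEW=255, ERR=-3463597/65536
(1,3): OLD=148834485/1048576 → NEW=255, ERR=-118552395/1048576
(2,0): OLD=4606461/32768 → NEW=255, ERR=-3749379/32768
(2,1): OLD=135007279/1048576 → NEW=255, ERR=-132379601/1048576
(2,2): OLD=169410283/2097152 → NEW=0, ERR=169410283/2097152
(2,3): OLD=4855568863/33554432 → NEW=255, ERR=-3700811297/33554432
(3,0): OLD=1771201197/16777216 → NEW=0, ERR=1771201197/16777216
(3,1): OLD=40461427059/268435456 → NEW=255, ERR=-27989614221/268435456
(3,2): OLD=485571334541/4294967296 → NEW=0, ERR=485571334541/4294967296
(3,3): OLD=9417611149403/68719476736 → NEW=255, ERR=-8105855418277/68719476736
Output grid:
  Row 0: #.#.  (2 black, running=2)
  Row 1: #.##  (1 black, running=3)
  Row 2: ##.#  (1 black, running=4)
  Row 3: .#.#  (2 black, running=6)

Answer: 6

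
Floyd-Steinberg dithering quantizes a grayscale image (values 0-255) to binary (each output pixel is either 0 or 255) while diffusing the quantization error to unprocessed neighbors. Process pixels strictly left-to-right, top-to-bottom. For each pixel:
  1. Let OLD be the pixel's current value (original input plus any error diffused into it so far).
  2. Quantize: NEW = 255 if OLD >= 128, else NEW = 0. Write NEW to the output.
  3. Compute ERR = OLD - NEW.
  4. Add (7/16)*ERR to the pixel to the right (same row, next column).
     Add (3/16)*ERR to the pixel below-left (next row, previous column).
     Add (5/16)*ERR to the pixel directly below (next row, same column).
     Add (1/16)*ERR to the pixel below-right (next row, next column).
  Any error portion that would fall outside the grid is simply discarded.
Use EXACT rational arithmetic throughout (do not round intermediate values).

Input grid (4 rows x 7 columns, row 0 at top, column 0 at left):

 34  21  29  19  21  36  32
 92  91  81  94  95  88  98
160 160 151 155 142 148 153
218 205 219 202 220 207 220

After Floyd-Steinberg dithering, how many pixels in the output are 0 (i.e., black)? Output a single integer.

Answer: 14

Derivation:
(0,0): OLD=34 → NEW=0, ERR=34
(0,1): OLD=287/8 → NEW=0, ERR=287/8
(0,2): OLD=5721/128 → NEW=0, ERR=5721/128
(0,3): OLD=78959/2048 → NEW=0, ERR=78959/2048
(0,4): OLD=1240841/32768 → NEW=0, ERR=1240841/32768
(0,5): OLD=27560255/524288 → NEW=0, ERR=27560255/524288
(0,6): OLD=461357241/8388608 → NEW=0, ERR=461357241/8388608
(1,0): OLD=13997/128 → NEW=0, ERR=13997/128
(1,1): OLD=164411/1024 → NEW=255, ERR=-96709/1024
(1,2): OLD=2068311/32768 → NEW=0, ERR=2068311/32768
(1,3): OLD=18816267/131072 → NEW=255, ERR=-14607093/131072
(1,4): OLD=590080705/8388608 → NEW=0, ERR=590080705/8388608
(1,5): OLD=9924136209/67108864 → NEW=255, ERR=-7188624111/67108864
(1,6): OLD=76888332255/1073741824 → NEW=0, ERR=76888332255/1073741824
(2,0): OLD=2891193/16384 → NEW=255, ERR=-1286727/16384
(2,1): OLD=60186627/524288 → NEW=0, ERR=60186627/524288
(2,2): OLD=1628650953/8388608 → NEW=255, ERR=-510444087/8388608
(2,3): OLD=7428049601/67108864 → NEW=0, ERR=7428049601/67108864
(2,4): OLD=99513105233/536870912 → NEW=255, ERR=-37388977327/536870912
(2,5): OLD=1750280354779/17179869184 → NEW=0, ERR=1750280354779/17179869184
(2,6): OLD=58619061053869/274877906944 → NEW=255, ERR=-11474805216851/274877906944
(3,0): OLD=1803400105/8388608 → NEW=255, ERR=-335694935/8388608
(3,1): OLD=13894781685/67108864 → NEW=255, ERR=-3217978635/67108864
(3,2): OLD=111096941295/536870912 → NEW=255, ERR=-25805141265/536870912
(3,3): OLD=426704357305/2147483648 → NEW=255, ERR=-120903972935/2147483648
(3,4): OLD=54872702433193/274877906944 → NEW=255, ERR=-15221163837527/274877906944
(3,5): OLD=445151168638091/2199023255552 → NEW=255, ERR=-115599761527669/2199023255552
(3,6): OLD=6696407205587029/35184372088832 → NEW=255, ERR=-2275607677065131/35184372088832
Output grid:
  Row 0: .......  (7 black, running=7)
  Row 1: .#.#.#.  (4 black, running=11)
  Row 2: #.#.#.#  (3 black, running=14)
  Row 3: #######  (0 black, running=14)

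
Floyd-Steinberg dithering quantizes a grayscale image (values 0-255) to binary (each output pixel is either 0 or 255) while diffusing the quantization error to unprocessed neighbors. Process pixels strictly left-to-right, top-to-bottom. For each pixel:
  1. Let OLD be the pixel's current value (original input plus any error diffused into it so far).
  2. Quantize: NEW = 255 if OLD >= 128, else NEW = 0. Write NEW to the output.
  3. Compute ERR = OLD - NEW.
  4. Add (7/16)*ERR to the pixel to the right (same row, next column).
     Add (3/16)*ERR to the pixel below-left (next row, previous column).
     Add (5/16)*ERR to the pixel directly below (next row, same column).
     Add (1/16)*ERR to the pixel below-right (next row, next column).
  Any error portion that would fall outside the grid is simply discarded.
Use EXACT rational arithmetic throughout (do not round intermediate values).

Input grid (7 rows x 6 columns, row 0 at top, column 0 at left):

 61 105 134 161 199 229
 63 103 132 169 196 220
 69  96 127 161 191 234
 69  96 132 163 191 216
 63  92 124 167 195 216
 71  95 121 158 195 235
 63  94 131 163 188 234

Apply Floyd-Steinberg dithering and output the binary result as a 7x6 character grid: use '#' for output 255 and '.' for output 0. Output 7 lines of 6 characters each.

(0,0): OLD=61 → NEW=0, ERR=61
(0,1): OLD=2107/16 → NEW=255, ERR=-1973/16
(0,2): OLD=20493/256 → NEW=0, ERR=20493/256
(0,3): OLD=802907/4096 → NEW=255, ERR=-241573/4096
(0,4): OLD=11350653/65536 → NEW=255, ERR=-5361027/65536
(0,5): OLD=202596715/1048576 → NEW=255, ERR=-64790165/1048576
(1,0): OLD=15089/256 → NEW=0, ERR=15089/256
(1,1): OLD=223383/2048 → NEW=0, ERR=223383/2048
(1,2): OLD=12187747/65536 → NEW=255, ERR=-4523933/65536
(1,3): OLD=28844775/262144 → NEW=0, ERR=28844775/262144
(1,4): OLD=3410892693/16777216 → NEW=255, ERR=-867297387/16777216
(1,5): OLD=46429082499/268435456 → NEW=255, ERR=-22021958781/268435456
(2,0): OLD=3534701/32768 → NEW=0, ERR=3534701/32768
(2,1): OLD=176181375/1048576 → NEW=255, ERR=-91205505/1048576
(2,2): OLD=1590862653/16777216 → NEW=0, ERR=1590862653/16777216
(2,3): OLD=29912227989/134217728 → NEW=255, ERR=-4313292651/134217728
(2,4): OLD=654040038719/4294967296 → NEW=255, ERR=-441176621761/4294967296
(2,5): OLD=11008336370345/68719476736 → NEW=255, ERR=-6515130197335/68719476736
(3,0): OLD=1449563549/16777216 → NEW=0, ERR=1449563549/16777216
(3,1): OLD=17601331545/134217728 → NEW=255, ERR=-16624189095/134217728
(3,2): OLD=103059420699/1073741824 → NEW=0, ERR=103059420699/1073741824
(3,3): OLD=12480542637265/68719476736 → NEW=255, ERR=-5042923930415/68719476736
(3,4): OLD=58829163611057/549755813888 → NEW=0, ERR=58829163611057/549755813888
(3,5): OLD=1994684422595519/8796093022208 → NEW=255, ERR=-248319298067521/8796093022208
(4,0): OLD=143401444499/2147483648 → NEW=0, ERR=143401444499/2147483648
(4,1): OLD=3638871572215/34359738368 → NEW=0, ERR=3638871572215/34359738368
(4,2): OLD=196622301871029/1099511627776 → NEW=255, ERR=-83753163211851/1099511627776
(4,3): OLD=2406696840963433/17592186044416 → NEW=255, ERR=-2079310600362647/17592186044416
(4,4): OLD=46964208119217145/281474976710656 → NEW=255, ERR=-24811910942000135/281474976710656
(4,5): OLD=789483586996084015/4503599627370496 → NEW=255, ERR=-358934317983392465/4503599627370496
(5,0): OLD=61421393062613/549755813888 → NEW=0, ERR=61421393062613/549755813888
(5,1): OLD=2935538678598437/17592186044416 → NEW=255, ERR=-1550468762727643/17592186044416
(5,2): OLD=6065054114916967/140737488355328 → NEW=0, ERR=6065054114916967/140737488355328
(5,3): OLD=534258108096129885/4503599627370496 → NEW=0, ERR=534258108096129885/4503599627370496
(5,4): OLD=1774622281383228861/9007199254740992 → NEW=255, ERR=-522213528575724099/9007199254740992
(5,5): OLD=25828250167818132257/144115188075855872 → NEW=255, ERR=-10921122791525115103/144115188075855872
(6,0): OLD=22908940134606479/281474976710656 → NEW=0, ERR=22908940134606479/281474976710656
(6,1): OLD=527501522834420195/4503599627370496 → NEW=0, ERR=527501522834420195/4503599627370496
(6,2): OLD=3827079614556582187/18014398509481984 → NEW=255, ERR=-766592005361323733/18014398509481984
(6,3): OLD=49943615192377373023/288230376151711744 → NEW=255, ERR=-23555130726309121697/288230376151711744
(6,4): OLD=587222673977070840255/4611686018427387904 → NEW=0, ERR=587222673977070840255/4611686018427387904
(6,5): OLD=19361958197556847039193/73786976294838206464 → NEW=255, ERR=546279242373104390873/73786976294838206464
Row 0: .#.###
Row 1: ..#.##
Row 2: .#.###
Row 3: .#.#.#
Row 4: ..####
Row 5: .#..##
Row 6: ..##.#

Answer: .#.###
..#.##
.#.###
.#.#.#
..####
.#..##
..##.#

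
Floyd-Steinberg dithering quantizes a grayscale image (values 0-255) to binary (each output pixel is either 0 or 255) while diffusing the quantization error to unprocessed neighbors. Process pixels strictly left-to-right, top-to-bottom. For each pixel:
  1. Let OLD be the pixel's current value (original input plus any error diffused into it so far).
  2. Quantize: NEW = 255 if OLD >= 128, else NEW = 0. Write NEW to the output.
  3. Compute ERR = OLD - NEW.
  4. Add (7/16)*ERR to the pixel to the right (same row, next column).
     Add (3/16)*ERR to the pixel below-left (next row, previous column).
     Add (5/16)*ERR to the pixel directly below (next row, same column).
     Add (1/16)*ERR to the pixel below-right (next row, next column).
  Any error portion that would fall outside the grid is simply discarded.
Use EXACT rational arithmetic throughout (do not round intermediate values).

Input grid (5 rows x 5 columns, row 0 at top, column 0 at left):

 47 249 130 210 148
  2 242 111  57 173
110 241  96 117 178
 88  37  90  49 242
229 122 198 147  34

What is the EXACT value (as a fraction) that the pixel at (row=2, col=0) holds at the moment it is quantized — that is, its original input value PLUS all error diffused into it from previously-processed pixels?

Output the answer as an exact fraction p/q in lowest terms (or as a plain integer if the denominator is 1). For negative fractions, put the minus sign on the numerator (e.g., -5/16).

Answer: 3684991/32768

Derivation:
(0,0): OLD=47 → NEW=0, ERR=47
(0,1): OLD=4313/16 → NEW=255, ERR=233/16
(0,2): OLD=34911/256 → NEW=255, ERR=-30369/256
(0,3): OLD=647577/4096 → NEW=255, ERR=-396903/4096
(0,4): OLD=6921007/65536 → NEW=0, ERR=6921007/65536
(1,0): OLD=4971/256 → NEW=0, ERR=4971/256
(1,1): OLD=482797/2048 → NEW=255, ERR=-39443/2048
(1,2): OLD=3161713/65536 → NEW=0, ERR=3161713/65536
(1,3): OLD=15784285/262144 → NEW=0, ERR=15784285/262144
(1,4): OLD=949122935/4194304 → NEW=255, ERR=-120424585/4194304
(2,0): OLD=3684991/32768 → NEW=0, ERR=3684991/32768
Target (2,0): original=110, with diffused error = 3684991/32768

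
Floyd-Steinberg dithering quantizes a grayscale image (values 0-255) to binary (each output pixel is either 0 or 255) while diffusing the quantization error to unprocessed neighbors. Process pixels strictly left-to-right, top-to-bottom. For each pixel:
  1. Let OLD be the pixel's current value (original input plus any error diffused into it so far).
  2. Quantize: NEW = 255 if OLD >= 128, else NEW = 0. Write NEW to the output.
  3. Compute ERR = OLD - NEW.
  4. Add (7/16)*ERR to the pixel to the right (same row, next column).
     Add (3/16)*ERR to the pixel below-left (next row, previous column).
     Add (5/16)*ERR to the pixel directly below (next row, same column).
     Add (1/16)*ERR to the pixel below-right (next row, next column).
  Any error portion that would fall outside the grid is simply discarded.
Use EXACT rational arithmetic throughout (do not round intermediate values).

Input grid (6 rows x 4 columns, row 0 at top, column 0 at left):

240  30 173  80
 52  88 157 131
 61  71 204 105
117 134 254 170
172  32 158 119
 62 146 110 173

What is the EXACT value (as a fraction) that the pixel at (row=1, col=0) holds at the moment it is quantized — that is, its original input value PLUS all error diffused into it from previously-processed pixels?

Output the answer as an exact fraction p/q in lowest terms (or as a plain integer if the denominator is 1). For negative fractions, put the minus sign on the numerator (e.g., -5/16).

Answer: 13237/256

Derivation:
(0,0): OLD=240 → NEW=255, ERR=-15
(0,1): OLD=375/16 → NEW=0, ERR=375/16
(0,2): OLD=46913/256 → NEW=255, ERR=-18367/256
(0,3): OLD=199111/4096 → NEW=0, ERR=199111/4096
(1,0): OLD=13237/256 → NEW=0, ERR=13237/256
Target (1,0): original=52, with diffused error = 13237/256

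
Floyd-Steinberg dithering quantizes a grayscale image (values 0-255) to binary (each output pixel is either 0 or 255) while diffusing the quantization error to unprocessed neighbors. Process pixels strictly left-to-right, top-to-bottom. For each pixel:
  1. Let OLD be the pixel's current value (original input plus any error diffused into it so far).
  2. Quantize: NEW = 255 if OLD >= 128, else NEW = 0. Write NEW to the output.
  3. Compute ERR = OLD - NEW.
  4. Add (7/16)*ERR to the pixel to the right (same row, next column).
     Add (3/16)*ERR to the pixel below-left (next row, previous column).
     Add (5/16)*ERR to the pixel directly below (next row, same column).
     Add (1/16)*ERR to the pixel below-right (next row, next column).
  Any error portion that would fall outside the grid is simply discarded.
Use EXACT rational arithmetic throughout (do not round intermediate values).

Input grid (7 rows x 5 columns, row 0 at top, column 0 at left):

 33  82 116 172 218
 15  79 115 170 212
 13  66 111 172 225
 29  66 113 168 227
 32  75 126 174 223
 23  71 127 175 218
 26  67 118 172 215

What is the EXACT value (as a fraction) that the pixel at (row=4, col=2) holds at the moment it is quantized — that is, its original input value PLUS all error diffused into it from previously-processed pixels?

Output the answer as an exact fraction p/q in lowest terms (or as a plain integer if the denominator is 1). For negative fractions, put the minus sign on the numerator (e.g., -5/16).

(0,0): OLD=33 → NEW=0, ERR=33
(0,1): OLD=1543/16 → NEW=0, ERR=1543/16
(0,2): OLD=40497/256 → NEW=255, ERR=-24783/256
(0,3): OLD=531031/4096 → NEW=255, ERR=-513449/4096
(0,4): OLD=10692705/65536 → NEW=255, ERR=-6018975/65536
(1,0): OLD=11109/256 → NEW=0, ERR=11109/256
(1,1): OLD=229443/2048 → NEW=0, ERR=229443/2048
(1,2): OLD=7620863/65536 → NEW=0, ERR=7620863/65536
(1,3): OLD=41531667/262144 → NEW=255, ERR=-25315053/262144
(1,4): OLD=558746841/4194304 → NEW=255, ERR=-510800679/4194304
(2,0): OLD=1558673/32768 → NEW=0, ERR=1558673/32768
(2,1): OLD=153444811/1048576 → NEW=255, ERR=-113942069/1048576
(2,2): OLD=1488039713/16777216 → NEW=0, ERR=1488039713/16777216
(2,3): OLD=44307692243/268435456 → NEW=255, ERR=-24143349037/268435456
(2,4): OLD=607985366789/4294967296 → NEW=255, ERR=-487231293691/4294967296
(3,0): OLD=394100737/16777216 → NEW=0, ERR=394100737/16777216
(3,1): OLD=8311119725/134217728 → NEW=0, ERR=8311119725/134217728
(3,2): OLD=619130940863/4294967296 → NEW=255, ERR=-476085719617/4294967296
(3,3): OLD=650006052103/8589934592 → NEW=0, ERR=650006052103/8589934592
(3,4): OLD=30103784696771/137438953472 → NEW=255, ERR=-4943148438589/137438953472
(4,0): OLD=109416865391/2147483648 → NEW=0, ERR=109416865391/2147483648
(4,1): OLD=6688208656495/68719476736 → NEW=0, ERR=6688208656495/68719476736
(4,2): OLD=167124506675553/1099511627776 → NEW=255, ERR=-113250958407327/1099511627776
Target (4,2): original=126, with diffused error = 167124506675553/1099511627776

Answer: 167124506675553/1099511627776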